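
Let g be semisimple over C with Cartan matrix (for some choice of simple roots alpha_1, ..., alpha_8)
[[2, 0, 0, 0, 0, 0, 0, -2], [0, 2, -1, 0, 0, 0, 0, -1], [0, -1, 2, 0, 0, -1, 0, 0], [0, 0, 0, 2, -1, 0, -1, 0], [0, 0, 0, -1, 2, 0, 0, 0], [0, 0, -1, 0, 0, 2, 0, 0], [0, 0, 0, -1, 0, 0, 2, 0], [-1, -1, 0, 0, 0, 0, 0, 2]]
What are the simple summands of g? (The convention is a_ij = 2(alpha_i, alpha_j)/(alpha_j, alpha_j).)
The diagram associated to this matrix has two connected components: the simple roots {alpha_4, alpha_5, alpha_7} form a chain of 3 nodes with single edges (A_3), and {alpha_1, alpha_2, alpha_3, alpha_6, alpha_8} form a chain of 5 nodes with a double edge at one end; the terminal node there is the unique long simple root (C_5). A semisimple Lie algebra decomposes uniquely as the direct sum of simple ideals, one per connected component of its Dynkin diagram, so g ≅ A_3 ⊕ C_5 (dimension 15 + 55 = 70).

type A_3 ⊕ type C_5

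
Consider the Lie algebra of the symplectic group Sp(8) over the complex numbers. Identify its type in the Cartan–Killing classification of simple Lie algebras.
This is sp(8), which has dimension 8(8+1)/2 = 36 and rank 8/2 = 4. In the classification of classical Lie algebras, the symplectic algebra sp(2n) has type C_n; here n = 4, so the Dynkin diagram is a chain of 4 nodes with a double edge at one end; the terminal node there is the unique long simple root (C_4). Hence the type is C_4.

C_4 (sp(8))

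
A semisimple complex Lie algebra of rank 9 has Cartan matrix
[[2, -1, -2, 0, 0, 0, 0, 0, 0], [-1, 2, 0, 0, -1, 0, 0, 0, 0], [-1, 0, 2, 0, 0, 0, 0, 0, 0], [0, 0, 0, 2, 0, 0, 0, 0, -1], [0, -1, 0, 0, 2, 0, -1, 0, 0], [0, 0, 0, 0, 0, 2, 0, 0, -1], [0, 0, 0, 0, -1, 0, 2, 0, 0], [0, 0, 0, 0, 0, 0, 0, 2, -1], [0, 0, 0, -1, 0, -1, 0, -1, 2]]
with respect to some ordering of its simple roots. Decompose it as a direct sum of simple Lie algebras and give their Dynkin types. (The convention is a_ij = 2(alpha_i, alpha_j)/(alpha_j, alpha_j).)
The diagram associated to this matrix has two connected components: the simple roots {alpha_1, alpha_2, alpha_3, alpha_5, alpha_7} form a chain of 5 nodes with a double edge at one end; the terminal node there is the unique short simple root (B_5), and {alpha_4, alpha_6, alpha_8, alpha_9} form a chain of 2 nodes with a fork of two nodes at one end (D_4). A semisimple Lie algebra decomposes uniquely as the direct sum of simple ideals, one per connected component of its Dynkin diagram, so g ≅ B_5 ⊕ D_4 (dimension 55 + 28 = 83).

B_5 (so(11)) ⊕ D_4 (so(8))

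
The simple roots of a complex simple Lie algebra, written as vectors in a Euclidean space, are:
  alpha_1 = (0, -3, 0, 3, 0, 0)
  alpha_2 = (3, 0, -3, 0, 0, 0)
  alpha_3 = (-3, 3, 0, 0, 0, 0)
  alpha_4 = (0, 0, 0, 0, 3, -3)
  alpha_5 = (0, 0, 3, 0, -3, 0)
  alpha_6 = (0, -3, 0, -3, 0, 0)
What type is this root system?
Compute the Cartan integers a_ij = 2(alpha_i, alpha_j)/(alpha_j, alpha_j); the resulting 6x6 Cartan matrix is
[[2, 0, -1, 0, 0, 0], [0, 2, -1, 0, -1, 0], [-1, -1, 2, 0, 0, -1], [0, 0, 0, 2, -1, 0], [0, -1, 0, -1, 2, 0], [0, 0, -1, 0, 0, 2]].
All simple roots have the same length, so the diagram is simply laced. The associated Dynkin diagram is a chain of 4 nodes with a fork of two nodes at one end (D_6), so the type is D_6 (the algebra so(12)).

D6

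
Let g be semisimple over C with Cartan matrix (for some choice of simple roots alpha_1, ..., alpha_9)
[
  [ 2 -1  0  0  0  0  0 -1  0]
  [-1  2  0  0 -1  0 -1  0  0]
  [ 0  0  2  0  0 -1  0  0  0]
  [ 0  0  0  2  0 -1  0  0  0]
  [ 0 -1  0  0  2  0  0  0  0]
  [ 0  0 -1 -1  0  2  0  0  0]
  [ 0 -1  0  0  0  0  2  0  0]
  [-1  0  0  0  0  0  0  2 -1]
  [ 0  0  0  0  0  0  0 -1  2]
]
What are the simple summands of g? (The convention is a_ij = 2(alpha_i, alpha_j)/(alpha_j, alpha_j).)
A_3 (sl(4)) + D_6 (so(12))

The diagram associated to this matrix has two connected components: the simple roots {alpha_3, alpha_4, alpha_6} form a chain of 3 nodes with single edges (A_3), and {alpha_1, alpha_2, alpha_5, alpha_7, alpha_8, alpha_9} form a chain of 4 nodes with a fork of two nodes at one end (D_6). A semisimple Lie algebra decomposes uniquely as the direct sum of simple ideals, one per connected component of its Dynkin diagram, so g ≅ A_3 ⊕ D_6 (dimension 15 + 66 = 81).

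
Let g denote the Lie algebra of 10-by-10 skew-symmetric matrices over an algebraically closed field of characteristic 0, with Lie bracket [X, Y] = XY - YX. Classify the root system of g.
D_5 (so(10))

This is so(10) with 10 even, which has dimension 10(10-1)/2 = 45 and rank 10/2 = 5. In the classification of classical Lie algebras, the orthogonal algebra so(2n) in an even number of variables has type D_n; here n = 5, so the Dynkin diagram is a chain of 3 nodes with a fork of two nodes at one end (D_5). Hence the type is D_5.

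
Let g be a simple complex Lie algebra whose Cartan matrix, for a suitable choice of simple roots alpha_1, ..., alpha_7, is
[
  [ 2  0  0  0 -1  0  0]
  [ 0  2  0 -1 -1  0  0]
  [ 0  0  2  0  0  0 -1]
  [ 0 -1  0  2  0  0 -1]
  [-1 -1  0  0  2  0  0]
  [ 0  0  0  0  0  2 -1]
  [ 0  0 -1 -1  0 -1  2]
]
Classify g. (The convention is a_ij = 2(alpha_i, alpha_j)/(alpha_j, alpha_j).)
D_7

The matrix has rank 7 with 2's on the diagonal. Reading the off-diagonal entries as Dynkin edges (a single edge where a_ij = a_ji = -1; a double or triple edge where a_ij * a_ji = 2 or 3), the diagram is a chain of 5 nodes with a fork of two nodes at one end (D_7). One simple-root ordering that puts it in standard form is (alpha_1, alpha_5, alpha_2, alpha_4, alpha_7, alpha_3, alpha_6). So the algebra is type D_7, i.e. so(14).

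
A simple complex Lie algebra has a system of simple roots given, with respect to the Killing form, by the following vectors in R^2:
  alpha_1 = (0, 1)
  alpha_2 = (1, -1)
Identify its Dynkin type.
Compute the Cartan integers a_ij = 2(alpha_i, alpha_j)/(alpha_j, alpha_j); the resulting 2x2 Cartan matrix is
[[2, -1], [-2, 2]].
The roots have two lengths (squared-length ratio 2:1); the short ones are alpha_{1}. The associated Dynkin diagram is a chain of 2 nodes with a double edge at one end; the terminal node there is the unique short simple root (B_2), so the type is B_2 (the algebra so(5)).

B2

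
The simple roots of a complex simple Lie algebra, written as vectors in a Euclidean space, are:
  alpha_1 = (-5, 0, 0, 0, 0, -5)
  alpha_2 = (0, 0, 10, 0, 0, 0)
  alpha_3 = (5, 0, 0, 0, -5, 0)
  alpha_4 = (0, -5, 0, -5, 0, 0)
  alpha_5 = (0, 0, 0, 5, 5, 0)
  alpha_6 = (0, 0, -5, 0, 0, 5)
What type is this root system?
type C_6

Compute the Cartan integers a_ij = 2(alpha_i, alpha_j)/(alpha_j, alpha_j); the resulting 6x6 Cartan matrix is
[[2, 0, -1, 0, 0, -1], [0, 2, 0, 0, 0, -2], [-1, 0, 2, 0, -1, 0], [0, 0, 0, 2, -1, 0], [0, 0, -1, -1, 2, 0], [-1, -1, 0, 0, 0, 2]].
The roots have two lengths (squared-length ratio 2:1); the short ones are alpha_{1,3,4,5,6}. The associated Dynkin diagram is a chain of 6 nodes with a double edge at one end; the terminal node there is the unique long simple root (C_6), so the type is C_6 (the algebra sp(12)).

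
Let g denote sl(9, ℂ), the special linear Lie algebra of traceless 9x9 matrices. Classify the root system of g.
A8

This is sl(9), which has dimension 9^2 - 1 = 80 and rank 9 - 1 = 8 (a Cartan subalgebra is the diagonal traceless matrices). In the classification of classical Lie algebras, the special linear algebra sl(n+1) has type A_n; here n = 8, so the Dynkin diagram is a chain of 8 nodes with single edges (A_8). Hence the type is A_8.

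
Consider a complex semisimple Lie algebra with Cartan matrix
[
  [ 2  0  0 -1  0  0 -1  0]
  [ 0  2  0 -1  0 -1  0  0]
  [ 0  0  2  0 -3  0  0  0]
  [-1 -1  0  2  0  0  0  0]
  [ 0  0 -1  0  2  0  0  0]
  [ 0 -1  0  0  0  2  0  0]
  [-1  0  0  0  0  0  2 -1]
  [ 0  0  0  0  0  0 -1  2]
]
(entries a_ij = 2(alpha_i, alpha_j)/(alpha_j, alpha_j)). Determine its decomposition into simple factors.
type A_6 ⊕ type G_2

The diagram associated to this matrix has two connected components: the simple roots {alpha_1, alpha_2, alpha_4, alpha_6, alpha_7, alpha_8} form a chain of 6 nodes with single edges (A_6), and {alpha_3, alpha_5} form two nodes joined by a triple edge (G_2). A semisimple Lie algebra decomposes uniquely as the direct sum of simple ideals, one per connected component of its Dynkin diagram, so g ≅ A_6 ⊕ G_2 (dimension 48 + 14 = 62).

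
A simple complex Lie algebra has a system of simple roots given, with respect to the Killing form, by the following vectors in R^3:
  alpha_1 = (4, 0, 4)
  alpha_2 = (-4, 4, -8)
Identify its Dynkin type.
Compute the Cartan integers a_ij = 2(alpha_i, alpha_j)/(alpha_j, alpha_j); the resulting 2x2 Cartan matrix is
[[2, -1], [-3, 2]].
The roots have two lengths (squared-length ratio 3:1); the short ones are alpha_{1}. The associated Dynkin diagram is two nodes joined by a triple edge (G_2), so the type is G_2.

G_2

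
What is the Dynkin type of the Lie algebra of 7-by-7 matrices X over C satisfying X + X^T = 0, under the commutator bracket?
type B_3

This is so(7) with 7 odd, which has dimension 7(7-1)/2 = 21 and rank (7-1)/2 = 3. In the classification of classical Lie algebras, the orthogonal algebra so(2n+1) in an odd number of variables has type B_n; here n = 3, so the Dynkin diagram is a chain of 3 nodes with a double edge at one end; the terminal node there is the unique short simple root (B_3). Hence the type is B_3.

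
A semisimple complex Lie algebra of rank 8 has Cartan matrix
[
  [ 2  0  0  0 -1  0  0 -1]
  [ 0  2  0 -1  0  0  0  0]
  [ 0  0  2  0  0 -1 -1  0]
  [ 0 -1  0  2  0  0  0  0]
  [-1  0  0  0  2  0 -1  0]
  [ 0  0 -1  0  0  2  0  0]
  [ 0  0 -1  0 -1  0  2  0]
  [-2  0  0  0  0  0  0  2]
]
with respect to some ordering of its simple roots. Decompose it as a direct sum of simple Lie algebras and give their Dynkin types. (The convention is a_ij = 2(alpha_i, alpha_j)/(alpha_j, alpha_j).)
The diagram associated to this matrix has two connected components: the simple roots {alpha_2, alpha_4} form a chain of 2 nodes with single edges (A_2), and {alpha_1, alpha_3, alpha_5, alpha_6, alpha_7, alpha_8} form a chain of 6 nodes with a double edge at one end; the terminal node there is the unique long simple root (C_6). A semisimple Lie algebra decomposes uniquely as the direct sum of simple ideals, one per connected component of its Dynkin diagram, so g ≅ A_2 ⊕ C_6 (dimension 8 + 78 = 86).

A_2 (sl(3)) ⊕ C_6 (sp(12))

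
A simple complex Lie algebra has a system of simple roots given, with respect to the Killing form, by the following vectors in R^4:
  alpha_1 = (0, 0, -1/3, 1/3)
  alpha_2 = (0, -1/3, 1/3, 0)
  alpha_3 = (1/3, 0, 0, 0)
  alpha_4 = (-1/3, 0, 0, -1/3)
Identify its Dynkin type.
Compute the Cartan integers a_ij = 2(alpha_i, alpha_j)/(alpha_j, alpha_j); the resulting 4x4 Cartan matrix is
[[2, -1, 0, -1], [-1, 2, 0, 0], [0, 0, 2, -1], [-1, 0, -2, 2]].
The roots have two lengths (squared-length ratio 2:1); the short ones are alpha_{3}. The associated Dynkin diagram is a chain of 4 nodes with a double edge at one end; the terminal node there is the unique short simple root (B_4), so the type is B_4 (the algebra so(9)).

B_4 (so(9))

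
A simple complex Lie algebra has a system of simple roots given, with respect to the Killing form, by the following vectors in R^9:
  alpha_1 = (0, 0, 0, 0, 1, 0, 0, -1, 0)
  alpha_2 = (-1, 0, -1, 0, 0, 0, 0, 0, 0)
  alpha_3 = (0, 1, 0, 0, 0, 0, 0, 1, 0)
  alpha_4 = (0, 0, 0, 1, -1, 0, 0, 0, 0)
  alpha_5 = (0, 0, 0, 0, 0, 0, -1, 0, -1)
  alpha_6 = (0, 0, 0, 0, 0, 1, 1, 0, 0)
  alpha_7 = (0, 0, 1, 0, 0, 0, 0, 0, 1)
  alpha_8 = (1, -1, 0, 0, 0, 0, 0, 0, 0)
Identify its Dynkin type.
Compute the Cartan integers a_ij = 2(alpha_i, alpha_j)/(alpha_j, alpha_j); the resulting 8x8 Cartan matrix is
[[2, 0, -1, -1, 0, 0, 0, 0], [0, 2, 0, 0, 0, 0, -1, -1], [-1, 0, 2, 0, 0, 0, 0, -1], [-1, 0, 0, 2, 0, 0, 0, 0], [0, 0, 0, 0, 2, -1, -1, 0], [0, 0, 0, 0, -1, 2, 0, 0], [0, -1, 0, 0, -1, 0, 2, 0], [0, -1, -1, 0, 0, 0, 0, 2]].
All simple roots have the same length, so the diagram is simply laced. The associated Dynkin diagram is a chain of 8 nodes with single edges (A_8), so the type is A_8 (the algebra sl(9)).

type A_8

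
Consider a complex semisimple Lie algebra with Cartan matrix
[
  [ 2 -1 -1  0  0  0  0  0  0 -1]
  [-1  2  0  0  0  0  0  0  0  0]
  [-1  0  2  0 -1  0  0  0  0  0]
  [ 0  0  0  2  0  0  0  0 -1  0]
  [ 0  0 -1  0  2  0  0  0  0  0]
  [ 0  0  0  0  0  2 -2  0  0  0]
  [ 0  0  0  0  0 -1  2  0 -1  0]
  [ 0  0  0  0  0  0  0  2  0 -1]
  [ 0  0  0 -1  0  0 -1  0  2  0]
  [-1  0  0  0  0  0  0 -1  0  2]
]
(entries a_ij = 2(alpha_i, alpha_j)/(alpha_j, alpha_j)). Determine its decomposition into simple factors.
C_4 + E_6

The diagram associated to this matrix has two connected components: the simple roots {alpha_4, alpha_6, alpha_7, alpha_9} form a chain of 4 nodes with a double edge at one end; the terminal node there is the unique long simple root (C_4), and {alpha_1, alpha_2, alpha_3, alpha_5, alpha_8, alpha_10} form a chain of 5 nodes with one extra node attached to the third node from one end (E_6). A semisimple Lie algebra decomposes uniquely as the direct sum of simple ideals, one per connected component of its Dynkin diagram, so g ≅ C_4 ⊕ E_6 (dimension 36 + 78 = 114).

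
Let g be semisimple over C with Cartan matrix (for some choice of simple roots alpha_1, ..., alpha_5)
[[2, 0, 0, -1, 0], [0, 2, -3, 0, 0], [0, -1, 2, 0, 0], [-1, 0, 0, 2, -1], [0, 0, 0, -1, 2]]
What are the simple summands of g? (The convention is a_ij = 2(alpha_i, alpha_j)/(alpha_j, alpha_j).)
The diagram associated to this matrix has two connected components: the simple roots {alpha_1, alpha_4, alpha_5} form a chain of 3 nodes with single edges (A_3), and {alpha_2, alpha_3} form two nodes joined by a triple edge (G_2). A semisimple Lie algebra decomposes uniquely as the direct sum of simple ideals, one per connected component of its Dynkin diagram, so g ≅ A_3 ⊕ G_2 (dimension 15 + 14 = 29).

A3 + G2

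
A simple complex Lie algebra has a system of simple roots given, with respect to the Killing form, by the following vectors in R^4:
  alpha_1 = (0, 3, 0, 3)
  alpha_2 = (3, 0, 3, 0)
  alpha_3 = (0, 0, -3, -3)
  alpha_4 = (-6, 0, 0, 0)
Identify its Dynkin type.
C_4

Compute the Cartan integers a_ij = 2(alpha_i, alpha_j)/(alpha_j, alpha_j); the resulting 4x4 Cartan matrix is
[[2, 0, -1, 0], [0, 2, -1, -1], [-1, -1, 2, 0], [0, -2, 0, 2]].
The roots have two lengths (squared-length ratio 2:1); the short ones are alpha_{1,2,3}. The associated Dynkin diagram is a chain of 4 nodes with a double edge at one end; the terminal node there is the unique long simple root (C_4), so the type is C_4 (the algebra sp(8)).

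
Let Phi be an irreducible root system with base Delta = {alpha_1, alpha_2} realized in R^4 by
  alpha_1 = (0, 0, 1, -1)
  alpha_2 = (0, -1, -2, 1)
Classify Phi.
type G_2

Compute the Cartan integers a_ij = 2(alpha_i, alpha_j)/(alpha_j, alpha_j); the resulting 2x2 Cartan matrix is
[[2, -1], [-3, 2]].
The roots have two lengths (squared-length ratio 3:1); the short ones are alpha_{1}. The associated Dynkin diagram is two nodes joined by a triple edge (G_2), so the type is G_2.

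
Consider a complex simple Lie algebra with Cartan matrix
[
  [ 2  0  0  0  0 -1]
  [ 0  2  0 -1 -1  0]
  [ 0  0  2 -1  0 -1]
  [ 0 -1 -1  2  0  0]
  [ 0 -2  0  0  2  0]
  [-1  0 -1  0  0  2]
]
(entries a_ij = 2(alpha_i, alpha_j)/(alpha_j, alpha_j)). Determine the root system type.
C_6 (sp(12))

The matrix has rank 6 with 2's on the diagonal. Reading the off-diagonal entries as Dynkin edges (a single edge where a_ij = a_ji = -1; a double or triple edge where a_ij * a_ji = 2 or 3), the diagram is a chain of 6 nodes with a double edge at one end; the terminal node there is the unique long simple root (C_6). One simple-root ordering that puts it in standard form is (alpha_1, alpha_6, alpha_3, alpha_4, alpha_2, alpha_5). So the algebra is type C_6, i.e. sp(12).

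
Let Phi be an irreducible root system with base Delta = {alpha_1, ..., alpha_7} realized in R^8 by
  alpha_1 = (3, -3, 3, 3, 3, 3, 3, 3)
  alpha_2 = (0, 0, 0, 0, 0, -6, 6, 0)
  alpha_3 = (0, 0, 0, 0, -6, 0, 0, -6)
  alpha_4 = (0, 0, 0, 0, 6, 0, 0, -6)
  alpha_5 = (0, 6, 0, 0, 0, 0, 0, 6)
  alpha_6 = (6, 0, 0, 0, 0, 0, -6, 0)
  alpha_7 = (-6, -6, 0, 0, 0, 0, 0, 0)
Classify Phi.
Compute the Cartan integers a_ij = 2(alpha_i, alpha_j)/(alpha_j, alpha_j); the resulting 7x7 Cartan matrix is
[[2, 0, -1, 0, 0, 0, 0], [0, 2, 0, 0, 0, -1, 0], [-1, 0, 2, 0, -1, 0, 0], [0, 0, 0, 2, -1, 0, 0], [0, 0, -1, -1, 2, 0, -1], [0, -1, 0, 0, 0, 2, -1], [0, 0, 0, 0, -1, -1, 2]].
All simple roots have the same length, so the diagram is simply laced. The associated Dynkin diagram is a chain of 6 nodes with one extra node attached to the third node from one end (E_7), so the type is E_7.

E_7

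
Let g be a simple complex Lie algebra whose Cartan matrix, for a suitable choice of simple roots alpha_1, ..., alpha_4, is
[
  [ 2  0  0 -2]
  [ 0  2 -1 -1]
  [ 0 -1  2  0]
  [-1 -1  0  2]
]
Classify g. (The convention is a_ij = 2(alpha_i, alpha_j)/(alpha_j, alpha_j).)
C_4 (sp(8))

The matrix has rank 4 with 2's on the diagonal. Reading the off-diagonal entries as Dynkin edges (a single edge where a_ij = a_ji = -1; a double or triple edge where a_ij * a_ji = 2 or 3), the diagram is a chain of 4 nodes with a double edge at one end; the terminal node there is the unique long simple root (C_4). One simple-root ordering that puts it in standard form is (alpha_3, alpha_2, alpha_4, alpha_1). So the algebra is type C_4, i.e. sp(8).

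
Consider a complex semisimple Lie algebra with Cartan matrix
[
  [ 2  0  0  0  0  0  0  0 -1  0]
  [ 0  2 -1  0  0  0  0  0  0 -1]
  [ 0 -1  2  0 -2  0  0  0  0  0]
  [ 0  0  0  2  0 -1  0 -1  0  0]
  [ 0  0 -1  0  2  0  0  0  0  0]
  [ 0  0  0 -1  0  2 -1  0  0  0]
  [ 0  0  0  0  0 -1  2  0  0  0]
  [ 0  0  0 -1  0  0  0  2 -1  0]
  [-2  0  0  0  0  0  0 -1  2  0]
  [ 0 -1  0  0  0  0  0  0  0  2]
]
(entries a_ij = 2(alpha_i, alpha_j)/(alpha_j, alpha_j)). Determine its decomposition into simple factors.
The diagram associated to this matrix has two connected components: the simple roots {alpha_2, alpha_3, alpha_5, alpha_10} form a chain of 4 nodes with a double edge at one end; the terminal node there is the unique short simple root (B_4), and {alpha_1, alpha_4, alpha_6, alpha_7, alpha_8, alpha_9} form a chain of 6 nodes with a double edge at one end; the terminal node there is the unique short simple root (B_6). A semisimple Lie algebra decomposes uniquely as the direct sum of simple ideals, one per connected component of its Dynkin diagram, so g ≅ B_4 ⊕ B_6 (dimension 36 + 78 = 114).

B_4 ⊕ B_6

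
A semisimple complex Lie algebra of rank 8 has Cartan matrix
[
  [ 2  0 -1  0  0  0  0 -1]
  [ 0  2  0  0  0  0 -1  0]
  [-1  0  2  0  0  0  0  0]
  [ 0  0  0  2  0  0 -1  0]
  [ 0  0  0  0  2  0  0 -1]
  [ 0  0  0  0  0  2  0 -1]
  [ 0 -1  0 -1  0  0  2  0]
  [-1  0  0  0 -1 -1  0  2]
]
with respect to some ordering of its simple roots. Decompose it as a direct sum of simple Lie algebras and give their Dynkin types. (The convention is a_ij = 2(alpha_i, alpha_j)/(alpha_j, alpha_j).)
The diagram associated to this matrix has two connected components: the simple roots {alpha_2, alpha_4, alpha_7} form a chain of 3 nodes with single edges (A_3), and {alpha_1, alpha_3, alpha_5, alpha_6, alpha_8} form a chain of 3 nodes with a fork of two nodes at one end (D_5). A semisimple Lie algebra decomposes uniquely as the direct sum of simple ideals, one per connected component of its Dynkin diagram, so g ≅ A_3 ⊕ D_5 (dimension 15 + 45 = 60).

A_3 ⊕ D_5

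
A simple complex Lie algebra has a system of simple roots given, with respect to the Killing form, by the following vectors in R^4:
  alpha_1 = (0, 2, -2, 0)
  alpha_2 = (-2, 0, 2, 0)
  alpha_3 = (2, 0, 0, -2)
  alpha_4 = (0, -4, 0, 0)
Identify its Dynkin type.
C4

Compute the Cartan integers a_ij = 2(alpha_i, alpha_j)/(alpha_j, alpha_j); the resulting 4x4 Cartan matrix is
[[2, -1, 0, -1], [-1, 2, -1, 0], [0, -1, 2, 0], [-2, 0, 0, 2]].
The roots have two lengths (squared-length ratio 2:1); the short ones are alpha_{1,2,3}. The associated Dynkin diagram is a chain of 4 nodes with a double edge at one end; the terminal node there is the unique long simple root (C_4), so the type is C_4 (the algebra sp(8)).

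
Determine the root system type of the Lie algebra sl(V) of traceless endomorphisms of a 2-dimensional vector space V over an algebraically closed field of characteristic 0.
A1

This is sl(2), which has dimension 2^2 - 1 = 3 and rank 2 - 1 = 1 (a Cartan subalgebra is the diagonal traceless matrices). In the classification of classical Lie algebras, the special linear algebra sl(n+1) has type A_n; here n = 1, so the Dynkin diagram is a chain of 1 nodes with single edges (A_1). Hence the type is A_1.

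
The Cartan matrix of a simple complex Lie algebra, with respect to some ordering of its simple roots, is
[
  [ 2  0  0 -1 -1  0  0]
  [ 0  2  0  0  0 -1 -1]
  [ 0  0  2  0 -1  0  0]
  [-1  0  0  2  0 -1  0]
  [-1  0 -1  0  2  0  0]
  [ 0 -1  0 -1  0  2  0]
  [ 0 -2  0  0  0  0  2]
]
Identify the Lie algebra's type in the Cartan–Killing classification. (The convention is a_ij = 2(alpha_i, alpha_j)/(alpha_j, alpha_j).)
C7

The matrix has rank 7 with 2's on the diagonal. Reading the off-diagonal entries as Dynkin edges (a single edge where a_ij = a_ji = -1; a double or triple edge where a_ij * a_ji = 2 or 3), the diagram is a chain of 7 nodes with a double edge at one end; the terminal node there is the unique long simple root (C_7). One simple-root ordering that puts it in standard form is (alpha_3, alpha_5, alpha_1, alpha_4, alpha_6, alpha_2, alpha_7). So the algebra is type C_7, i.e. sp(14).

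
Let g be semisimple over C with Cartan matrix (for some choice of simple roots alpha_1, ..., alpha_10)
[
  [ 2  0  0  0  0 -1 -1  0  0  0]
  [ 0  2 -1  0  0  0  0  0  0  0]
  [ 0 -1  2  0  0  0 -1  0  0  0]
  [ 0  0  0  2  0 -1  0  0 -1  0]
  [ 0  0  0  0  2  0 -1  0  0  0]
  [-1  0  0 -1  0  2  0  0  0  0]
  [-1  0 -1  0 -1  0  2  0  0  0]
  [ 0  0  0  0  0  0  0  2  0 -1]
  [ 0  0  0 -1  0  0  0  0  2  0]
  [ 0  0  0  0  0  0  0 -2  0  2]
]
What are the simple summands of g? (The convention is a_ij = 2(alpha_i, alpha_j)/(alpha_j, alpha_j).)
B2 ⊕ E8

The diagram associated to this matrix has two connected components: the simple roots {alpha_8, alpha_10} form a chain of 2 nodes with a double edge at one end; the terminal node there is the unique short simple root (B_2), and {alpha_1, alpha_2, alpha_3, alpha_4, alpha_5, alpha_6, alpha_7, alpha_9} form a chain of 7 nodes with one extra node attached to the third node from one end (E_8). A semisimple Lie algebra decomposes uniquely as the direct sum of simple ideals, one per connected component of its Dynkin diagram, so g ≅ B_2 ⊕ E_8 (dimension 10 + 248 = 258).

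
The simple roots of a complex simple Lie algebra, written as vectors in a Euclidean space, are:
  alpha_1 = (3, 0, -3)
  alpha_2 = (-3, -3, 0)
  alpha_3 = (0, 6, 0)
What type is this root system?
type C_3

Compute the Cartan integers a_ij = 2(alpha_i, alpha_j)/(alpha_j, alpha_j); the resulting 3x3 Cartan matrix is
[[2, -1, 0], [-1, 2, -1], [0, -2, 2]].
The roots have two lengths (squared-length ratio 2:1); the short ones are alpha_{1,2}. The associated Dynkin diagram is a chain of 3 nodes with a double edge at one end; the terminal node there is the unique long simple root (C_3), so the type is C_3 (the algebra sp(6)).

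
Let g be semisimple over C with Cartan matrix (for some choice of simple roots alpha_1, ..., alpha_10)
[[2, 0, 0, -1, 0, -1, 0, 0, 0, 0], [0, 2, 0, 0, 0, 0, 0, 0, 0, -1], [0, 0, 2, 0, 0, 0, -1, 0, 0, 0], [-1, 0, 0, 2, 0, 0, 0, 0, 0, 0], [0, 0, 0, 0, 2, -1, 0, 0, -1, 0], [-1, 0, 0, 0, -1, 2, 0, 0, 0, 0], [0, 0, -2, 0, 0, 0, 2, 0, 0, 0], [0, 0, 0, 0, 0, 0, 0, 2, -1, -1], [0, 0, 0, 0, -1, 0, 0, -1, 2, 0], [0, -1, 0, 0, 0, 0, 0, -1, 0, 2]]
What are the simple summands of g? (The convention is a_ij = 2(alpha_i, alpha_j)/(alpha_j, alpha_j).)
The diagram associated to this matrix has two connected components: the simple roots {alpha_1, alpha_2, alpha_4, alpha_5, alpha_6, alpha_8, alpha_9, alpha_10} form a chain of 8 nodes with single edges (A_8), and {alpha_3, alpha_7} form a chain of 2 nodes with a double edge at one end; the terminal node there is the unique short simple root (B_2). A semisimple Lie algebra decomposes uniquely as the direct sum of simple ideals, one per connected component of its Dynkin diagram, so g ≅ A_8 ⊕ B_2 (dimension 80 + 10 = 90).

A_8 (sl(9)) + B_2 (so(5))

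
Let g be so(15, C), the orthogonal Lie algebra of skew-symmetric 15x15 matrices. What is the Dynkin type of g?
B7

This is so(15) with 15 odd, which has dimension 15(15-1)/2 = 105 and rank (15-1)/2 = 7. In the classification of classical Lie algebras, the orthogonal algebra so(2n+1) in an odd number of variables has type B_n; here n = 7, so the Dynkin diagram is a chain of 7 nodes with a double edge at one end; the terminal node there is the unique short simple root (B_7). Hence the type is B_7.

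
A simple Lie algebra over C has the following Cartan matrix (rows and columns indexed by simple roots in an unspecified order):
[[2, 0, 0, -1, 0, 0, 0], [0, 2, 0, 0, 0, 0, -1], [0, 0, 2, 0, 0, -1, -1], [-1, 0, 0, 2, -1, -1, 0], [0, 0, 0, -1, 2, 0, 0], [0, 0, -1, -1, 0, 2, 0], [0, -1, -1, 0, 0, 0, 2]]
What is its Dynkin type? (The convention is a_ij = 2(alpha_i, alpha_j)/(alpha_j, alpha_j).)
D_7

The matrix has rank 7 with 2's on the diagonal. Reading the off-diagonal entries as Dynkin edges (a single edge where a_ij = a_ji = -1; a double or triple edge where a_ij * a_ji = 2 or 3), the diagram is a chain of 5 nodes with a fork of two nodes at one end (D_7). One simple-root ordering that puts it in standard form is (alpha_2, alpha_7, alpha_3, alpha_6, alpha_4, alpha_1, alpha_5). So the algebra is type D_7, i.e. so(14).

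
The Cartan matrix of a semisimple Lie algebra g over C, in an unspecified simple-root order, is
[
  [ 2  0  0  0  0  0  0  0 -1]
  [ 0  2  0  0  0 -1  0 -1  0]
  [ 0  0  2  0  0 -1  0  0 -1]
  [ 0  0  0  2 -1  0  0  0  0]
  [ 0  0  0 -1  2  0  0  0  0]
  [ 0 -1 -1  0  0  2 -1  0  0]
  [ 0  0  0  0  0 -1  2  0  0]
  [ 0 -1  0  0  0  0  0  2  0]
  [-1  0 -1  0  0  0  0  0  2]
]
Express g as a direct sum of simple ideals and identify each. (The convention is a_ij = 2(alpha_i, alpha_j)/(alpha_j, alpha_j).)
type A_2 ⊕ type E_7

The diagram associated to this matrix has two connected components: the simple roots {alpha_4, alpha_5} form a chain of 2 nodes with single edges (A_2), and {alpha_1, alpha_2, alpha_3, alpha_6, alpha_7, alpha_8, alpha_9} form a chain of 6 nodes with one extra node attached to the third node from one end (E_7). A semisimple Lie algebra decomposes uniquely as the direct sum of simple ideals, one per connected component of its Dynkin diagram, so g ≅ A_2 ⊕ E_7 (dimension 8 + 133 = 141).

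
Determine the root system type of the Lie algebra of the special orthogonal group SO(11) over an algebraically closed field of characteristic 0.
type B_5

This is so(11) with 11 odd, which has dimension 11(11-1)/2 = 55 and rank (11-1)/2 = 5. In the classification of classical Lie algebras, the orthogonal algebra so(2n+1) in an odd number of variables has type B_n; here n = 5, so the Dynkin diagram is a chain of 5 nodes with a double edge at one end; the terminal node there is the unique short simple root (B_5). Hence the type is B_5.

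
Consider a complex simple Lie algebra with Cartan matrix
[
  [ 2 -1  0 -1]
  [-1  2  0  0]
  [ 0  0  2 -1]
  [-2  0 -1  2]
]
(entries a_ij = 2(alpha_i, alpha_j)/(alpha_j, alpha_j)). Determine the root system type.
F_4

The matrix has rank 4 with 2's on the diagonal. Reading the off-diagonal entries as Dynkin edges (a single edge where a_ij = a_ji = -1; a double or triple edge where a_ij * a_ji = 2 or 3), the diagram is a chain of 4 nodes with a double edge between the middle two (F_4). One simple-root ordering that puts it in standard form is (alpha_3, alpha_4, alpha_1, alpha_2). So the algebra is type F_4.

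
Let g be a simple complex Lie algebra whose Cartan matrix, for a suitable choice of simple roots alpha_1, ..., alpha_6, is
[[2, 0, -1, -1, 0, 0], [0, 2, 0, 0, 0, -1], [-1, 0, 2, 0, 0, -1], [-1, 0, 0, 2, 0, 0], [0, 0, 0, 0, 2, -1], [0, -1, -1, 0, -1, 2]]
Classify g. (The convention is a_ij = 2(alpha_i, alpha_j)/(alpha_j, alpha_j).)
The matrix has rank 6 with 2's on the diagonal. Reading the off-diagonal entries as Dynkin edges (a single edge where a_ij = a_ji = -1; a double or triple edge where a_ij * a_ji = 2 or 3), the diagram is a chain of 4 nodes with a fork of two nodes at one end (D_6). One simple-root ordering that puts it in standard form is (alpha_4, alpha_1, alpha_3, alpha_6, alpha_2, alpha_5). So the algebra is type D_6, i.e. so(12).

D_6 (so(12))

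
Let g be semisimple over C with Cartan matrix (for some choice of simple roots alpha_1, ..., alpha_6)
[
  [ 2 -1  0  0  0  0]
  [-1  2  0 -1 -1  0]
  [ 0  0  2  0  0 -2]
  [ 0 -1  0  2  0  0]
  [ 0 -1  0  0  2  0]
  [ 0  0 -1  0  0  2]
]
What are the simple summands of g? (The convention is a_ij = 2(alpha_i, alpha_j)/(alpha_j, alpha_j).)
type B_2 ⊕ type D_4

The diagram associated to this matrix has two connected components: the simple roots {alpha_3, alpha_6} form a chain of 2 nodes with a double edge at one end; the terminal node there is the unique short simple root (B_2), and {alpha_1, alpha_2, alpha_4, alpha_5} form a chain of 2 nodes with a fork of two nodes at one end (D_4). A semisimple Lie algebra decomposes uniquely as the direct sum of simple ideals, one per connected component of its Dynkin diagram, so g ≅ B_2 ⊕ D_4 (dimension 10 + 28 = 38).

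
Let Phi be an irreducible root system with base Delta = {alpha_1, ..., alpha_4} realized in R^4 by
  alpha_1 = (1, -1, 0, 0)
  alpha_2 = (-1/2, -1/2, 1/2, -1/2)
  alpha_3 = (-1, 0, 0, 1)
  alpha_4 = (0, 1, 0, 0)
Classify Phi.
F4

Compute the Cartan integers a_ij = 2(alpha_i, alpha_j)/(alpha_j, alpha_j); the resulting 4x4 Cartan matrix is
[[2, 0, -1, -2], [0, 2, 0, -1], [-1, 0, 2, 0], [-1, -1, 0, 2]].
The roots have two lengths (squared-length ratio 2:1); the short ones are alpha_{2,4}. The associated Dynkin diagram is a chain of 4 nodes with a double edge between the middle two (F_4), so the type is F_4.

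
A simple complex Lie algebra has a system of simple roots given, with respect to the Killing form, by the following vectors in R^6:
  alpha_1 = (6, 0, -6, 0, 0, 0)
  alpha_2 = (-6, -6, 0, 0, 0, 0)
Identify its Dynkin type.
Compute the Cartan integers a_ij = 2(alpha_i, alpha_j)/(alpha_j, alpha_j); the resulting 2x2 Cartan matrix is
[[2, -1], [-1, 2]].
All simple roots have the same length, so the diagram is simply laced. The associated Dynkin diagram is a chain of 2 nodes with single edges (A_2), so the type is A_2 (the algebra sl(3)).

type A_2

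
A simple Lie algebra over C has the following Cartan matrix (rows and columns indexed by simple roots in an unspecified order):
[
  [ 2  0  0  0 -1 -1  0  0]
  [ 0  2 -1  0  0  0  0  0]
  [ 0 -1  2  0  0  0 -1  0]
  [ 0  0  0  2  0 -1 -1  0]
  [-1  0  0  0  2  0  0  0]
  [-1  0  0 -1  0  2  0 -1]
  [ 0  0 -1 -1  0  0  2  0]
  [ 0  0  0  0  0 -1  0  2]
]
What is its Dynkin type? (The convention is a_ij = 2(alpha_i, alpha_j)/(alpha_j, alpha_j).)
E_8

The matrix has rank 8 with 2's on the diagonal. Reading the off-diagonal entries as Dynkin edges (a single edge where a_ij = a_ji = -1; a double or triple edge where a_ij * a_ji = 2 or 3), the diagram is a chain of 7 nodes with one extra node attached to the third node from one end (E_8). One simple-root ordering that puts it in standard form is (alpha_5, alpha_8, alpha_1, alpha_6, alpha_4, alpha_7, alpha_3, alpha_2). So the algebra is type E_8.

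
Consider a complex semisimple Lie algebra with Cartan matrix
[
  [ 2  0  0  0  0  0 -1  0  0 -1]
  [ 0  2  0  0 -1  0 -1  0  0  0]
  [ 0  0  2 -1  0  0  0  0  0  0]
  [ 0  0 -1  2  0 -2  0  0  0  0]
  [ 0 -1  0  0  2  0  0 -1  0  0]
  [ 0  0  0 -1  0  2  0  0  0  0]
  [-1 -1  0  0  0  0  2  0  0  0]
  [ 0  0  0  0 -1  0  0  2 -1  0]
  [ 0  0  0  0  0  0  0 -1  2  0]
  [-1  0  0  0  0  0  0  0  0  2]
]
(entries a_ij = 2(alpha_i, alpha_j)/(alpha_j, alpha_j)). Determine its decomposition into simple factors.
A_7 (sl(8)) ⊕ B_3 (so(7))

The diagram associated to this matrix has two connected components: the simple roots {alpha_1, alpha_2, alpha_5, alpha_7, alpha_8, alpha_9, alpha_10} form a chain of 7 nodes with single edges (A_7), and {alpha_3, alpha_4, alpha_6} form a chain of 3 nodes with a double edge at one end; the terminal node there is the unique short simple root (B_3). A semisimple Lie algebra decomposes uniquely as the direct sum of simple ideals, one per connected component of its Dynkin diagram, so g ≅ A_7 ⊕ B_3 (dimension 63 + 21 = 84).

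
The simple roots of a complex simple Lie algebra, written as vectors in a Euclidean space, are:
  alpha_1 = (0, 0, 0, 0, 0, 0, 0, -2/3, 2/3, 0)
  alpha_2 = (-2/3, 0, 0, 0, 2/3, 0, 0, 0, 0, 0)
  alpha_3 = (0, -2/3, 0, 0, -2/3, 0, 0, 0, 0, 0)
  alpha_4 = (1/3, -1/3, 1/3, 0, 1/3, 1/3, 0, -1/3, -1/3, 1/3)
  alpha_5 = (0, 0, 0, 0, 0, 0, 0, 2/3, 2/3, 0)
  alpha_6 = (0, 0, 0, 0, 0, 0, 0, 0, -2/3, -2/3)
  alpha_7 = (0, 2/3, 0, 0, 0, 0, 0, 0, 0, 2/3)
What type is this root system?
Compute the Cartan integers a_ij = 2(alpha_i, alpha_j)/(alpha_j, alpha_j); the resulting 7x7 Cartan matrix is
[[2, 0, 0, 0, 0, -1, 0], [0, 2, -1, 0, 0, 0, 0], [0, -1, 2, 0, 0, 0, -1], [0, 0, 0, 2, -1, 0, 0], [0, 0, 0, -1, 2, -1, 0], [-1, 0, 0, 0, -1, 2, -1], [0, 0, -1, 0, 0, -1, 2]].
All simple roots have the same length, so the diagram is simply laced. The associated Dynkin diagram is a chain of 6 nodes with one extra node attached to the third node from one end (E_7), so the type is E_7.

type E_7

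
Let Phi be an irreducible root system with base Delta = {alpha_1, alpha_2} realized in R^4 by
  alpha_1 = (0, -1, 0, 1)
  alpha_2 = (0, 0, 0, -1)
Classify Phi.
B_2 (so(5))

Compute the Cartan integers a_ij = 2(alpha_i, alpha_j)/(alpha_j, alpha_j); the resulting 2x2 Cartan matrix is
[[2, -2], [-1, 2]].
The roots have two lengths (squared-length ratio 2:1); the short ones are alpha_{2}. The associated Dynkin diagram is a chain of 2 nodes with a double edge at one end; the terminal node there is the unique short simple root (B_2), so the type is B_2 (the algebra so(5)).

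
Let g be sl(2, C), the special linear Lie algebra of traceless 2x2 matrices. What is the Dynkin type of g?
This is sl(2), which has dimension 2^2 - 1 = 3 and rank 2 - 1 = 1 (a Cartan subalgebra is the diagonal traceless matrices). In the classification of classical Lie algebras, the special linear algebra sl(n+1) has type A_n; here n = 1, so the Dynkin diagram is a chain of 1 nodes with single edges (A_1). Hence the type is A_1.

A_1 (sl(2))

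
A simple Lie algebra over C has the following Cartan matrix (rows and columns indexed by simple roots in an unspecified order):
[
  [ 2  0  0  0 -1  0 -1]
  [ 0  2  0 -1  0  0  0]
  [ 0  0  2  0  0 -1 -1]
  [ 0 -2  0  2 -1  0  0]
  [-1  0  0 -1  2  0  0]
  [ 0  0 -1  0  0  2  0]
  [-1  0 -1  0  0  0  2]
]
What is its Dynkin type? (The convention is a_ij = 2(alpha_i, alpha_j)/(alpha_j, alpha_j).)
B_7

The matrix has rank 7 with 2's on the diagonal. Reading the off-diagonal entries as Dynkin edges (a single edge where a_ij = a_ji = -1; a double or triple edge where a_ij * a_ji = 2 or 3), the diagram is a chain of 7 nodes with a double edge at one end; the terminal node there is the unique short simple root (B_7). One simple-root ordering that puts it in standard form is (alpha_6, alpha_3, alpha_7, alpha_1, alpha_5, alpha_4, alpha_2). So the algebra is type B_7, i.e. so(15).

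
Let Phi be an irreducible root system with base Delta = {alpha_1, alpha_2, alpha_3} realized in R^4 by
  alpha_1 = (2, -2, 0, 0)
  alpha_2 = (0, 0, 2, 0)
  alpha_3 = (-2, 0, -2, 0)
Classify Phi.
type B_3

Compute the Cartan integers a_ij = 2(alpha_i, alpha_j)/(alpha_j, alpha_j); the resulting 3x3 Cartan matrix is
[[2, 0, -1], [0, 2, -1], [-1, -2, 2]].
The roots have two lengths (squared-length ratio 2:1); the short ones are alpha_{2}. The associated Dynkin diagram is a chain of 3 nodes with a double edge at one end; the terminal node there is the unique short simple root (B_3), so the type is B_3 (the algebra so(7)).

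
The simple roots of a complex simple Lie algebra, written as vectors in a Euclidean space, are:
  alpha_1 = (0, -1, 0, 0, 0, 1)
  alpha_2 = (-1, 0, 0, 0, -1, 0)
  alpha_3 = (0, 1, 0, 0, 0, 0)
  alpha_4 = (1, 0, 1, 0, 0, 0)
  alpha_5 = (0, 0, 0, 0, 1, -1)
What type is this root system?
Compute the Cartan integers a_ij = 2(alpha_i, alpha_j)/(alpha_j, alpha_j); the resulting 5x5 Cartan matrix is
[[2, 0, -2, 0, -1], [0, 2, 0, -1, -1], [-1, 0, 2, 0, 0], [0, -1, 0, 2, 0], [-1, -1, 0, 0, 2]].
The roots have two lengths (squared-length ratio 2:1); the short ones are alpha_{3}. The associated Dynkin diagram is a chain of 5 nodes with a double edge at one end; the terminal node there is the unique short simple root (B_5), so the type is B_5 (the algebra so(11)).

B5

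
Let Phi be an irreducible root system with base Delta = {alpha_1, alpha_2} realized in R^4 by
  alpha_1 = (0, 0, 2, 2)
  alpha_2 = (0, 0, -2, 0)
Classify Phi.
Compute the Cartan integers a_ij = 2(alpha_i, alpha_j)/(alpha_j, alpha_j); the resulting 2x2 Cartan matrix is
[[2, -2], [-1, 2]].
The roots have two lengths (squared-length ratio 2:1); the short ones are alpha_{2}. The associated Dynkin diagram is a chain of 2 nodes with a double edge at one end; the terminal node there is the unique short simple root (B_2), so the type is B_2 (the algebra so(5)).

B_2 (so(5))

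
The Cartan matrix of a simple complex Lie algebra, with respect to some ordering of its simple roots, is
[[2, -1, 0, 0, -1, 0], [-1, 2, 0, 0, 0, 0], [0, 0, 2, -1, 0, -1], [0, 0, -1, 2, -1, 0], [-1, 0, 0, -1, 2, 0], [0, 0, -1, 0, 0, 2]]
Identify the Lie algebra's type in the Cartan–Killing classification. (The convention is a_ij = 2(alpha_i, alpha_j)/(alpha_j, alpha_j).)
The matrix has rank 6 with 2's on the diagonal. Reading the off-diagonal entries as Dynkin edges (a single edge where a_ij = a_ji = -1; a double or triple edge where a_ij * a_ji = 2 or 3), the diagram is a chain of 6 nodes with single edges (A_6). One simple-root ordering that puts it in standard form is (alpha_6, alpha_3, alpha_4, alpha_5, alpha_1, alpha_2). So the algebra is type A_6, i.e. sl(7).

A_6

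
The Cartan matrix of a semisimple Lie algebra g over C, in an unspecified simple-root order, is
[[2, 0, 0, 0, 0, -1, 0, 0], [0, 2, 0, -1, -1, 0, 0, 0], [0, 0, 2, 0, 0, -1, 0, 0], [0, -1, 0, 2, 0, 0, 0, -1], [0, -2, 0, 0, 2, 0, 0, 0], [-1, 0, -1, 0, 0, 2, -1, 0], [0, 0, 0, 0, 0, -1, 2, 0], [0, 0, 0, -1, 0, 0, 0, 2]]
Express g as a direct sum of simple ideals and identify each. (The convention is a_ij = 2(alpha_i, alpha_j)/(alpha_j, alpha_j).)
The diagram associated to this matrix has two connected components: the simple roots {alpha_2, alpha_4, alpha_5, alpha_8} form a chain of 4 nodes with a double edge at one end; the terminal node there is the unique long simple root (C_4), and {alpha_1, alpha_3, alpha_6, alpha_7} form a chain of 2 nodes with a fork of two nodes at one end (D_4). A semisimple Lie algebra decomposes uniquely as the direct sum of simple ideals, one per connected component of its Dynkin diagram, so g ≅ C_4 ⊕ D_4 (dimension 36 + 28 = 64).

type C_4 + type D_4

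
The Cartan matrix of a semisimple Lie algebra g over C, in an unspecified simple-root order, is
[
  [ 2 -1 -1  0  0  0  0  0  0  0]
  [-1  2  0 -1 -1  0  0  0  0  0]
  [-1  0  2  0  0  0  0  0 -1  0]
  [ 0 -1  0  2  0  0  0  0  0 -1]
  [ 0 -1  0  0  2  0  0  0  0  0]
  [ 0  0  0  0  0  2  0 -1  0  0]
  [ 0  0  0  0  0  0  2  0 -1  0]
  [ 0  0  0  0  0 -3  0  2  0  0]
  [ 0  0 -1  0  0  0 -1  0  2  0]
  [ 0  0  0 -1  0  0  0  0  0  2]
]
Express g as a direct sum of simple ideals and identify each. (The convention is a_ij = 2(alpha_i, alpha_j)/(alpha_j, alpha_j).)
The diagram associated to this matrix has two connected components: the simple roots {alpha_1, alpha_2, alpha_3, alpha_4, alpha_5, alpha_7, alpha_9, alpha_10} form a chain of 7 nodes with one extra node attached to the third node from one end (E_8), and {alpha_6, alpha_8} form two nodes joined by a triple edge (G_2). A semisimple Lie algebra decomposes uniquely as the direct sum of simple ideals, one per connected component of its Dynkin diagram, so g ≅ E_8 ⊕ G_2 (dimension 248 + 14 = 262).

type E_8 ⊕ type G_2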